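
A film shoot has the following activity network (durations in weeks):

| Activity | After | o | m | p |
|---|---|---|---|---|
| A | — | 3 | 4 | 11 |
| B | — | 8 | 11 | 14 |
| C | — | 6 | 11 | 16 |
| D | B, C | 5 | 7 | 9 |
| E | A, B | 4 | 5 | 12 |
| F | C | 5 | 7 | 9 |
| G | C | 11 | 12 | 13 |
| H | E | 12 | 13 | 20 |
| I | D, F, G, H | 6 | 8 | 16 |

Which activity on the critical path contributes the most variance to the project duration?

te_A = (3 + 4·4 + 11)/6 = 30/6 = 5; σ²_A = ((11−3)/6)² = 1.778
te_B = (8 + 4·11 + 14)/6 = 66/6 = 11; σ²_B = ((14−8)/6)² = 1.000
te_C = (6 + 4·11 + 16)/6 = 66/6 = 11; σ²_C = ((16−6)/6)² = 2.778
te_D = (5 + 4·7 + 9)/6 = 42/6 = 7; σ²_D = ((9−5)/6)² = 0.444
te_E = (4 + 4·5 + 12)/6 = 36/6 = 6; σ²_E = ((12−4)/6)² = 1.778
te_F = (5 + 4·7 + 9)/6 = 42/6 = 7; σ²_F = ((9−5)/6)² = 0.444
te_G = (11 + 4·12 + 13)/6 = 72/6 = 12; σ²_G = ((13−11)/6)² = 0.111
te_H = (12 + 4·13 + 20)/6 = 84/6 = 14; σ²_H = ((20−12)/6)² = 1.778
te_I = (6 + 4·8 + 16)/6 = 54/6 = 9; σ²_I = ((16−6)/6)² = 2.778

Forward pass:
ES_A = 0; EF_A = 5
ES_B = 0; EF_B = 11
ES_C = 0; EF_C = 11
ES_D = max(EF_B=11, EF_C=11) = 11; EF_D = 11+7 = 18
ES_E = max(EF_A=5, EF_B=11) = 11; EF_E = 11+6 = 17
ES_F = 11; EF_F = 11+7 = 18
ES_G = 11; EF_G = 11+12 = 23
ES_H = 17; EF_H = 17+14 = 31
ES_I = max(EF_D=18, EF_F=18, EF_G=23, EF_H=31) = 31; EF_I = 31+9 = 40
Expected project duration μ = 40 weeks. Critical path: B → E → H → I.

Variances on critical path: σ²_B=1.000, σ²_E=1.778, σ²_H=1.778, σ²_I=2.778.
Largest is σ²_I = 2.778.

I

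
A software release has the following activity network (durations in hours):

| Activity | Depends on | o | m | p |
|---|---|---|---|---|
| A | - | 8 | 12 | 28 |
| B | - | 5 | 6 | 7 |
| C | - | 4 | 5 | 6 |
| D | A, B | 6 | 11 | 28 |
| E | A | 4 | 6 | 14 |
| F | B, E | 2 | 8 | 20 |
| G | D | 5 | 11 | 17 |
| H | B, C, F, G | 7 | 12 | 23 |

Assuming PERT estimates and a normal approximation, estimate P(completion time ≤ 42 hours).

0.066

te_A = (8 + 4·12 + 28)/6 = 84/6 = 14; σ²_A = ((28−8)/6)² = 11.111
te_B = (5 + 4·6 + 7)/6 = 36/6 = 6; σ²_B = ((7−5)/6)² = 0.111
te_C = (4 + 4·5 + 6)/6 = 30/6 = 5; σ²_C = ((6−4)/6)² = 0.111
te_D = (6 + 4·11 + 28)/6 = 78/6 = 13; σ²_D = ((28−6)/6)² = 13.444
te_E = (4 + 4·6 + 14)/6 = 42/6 = 7; σ²_E = ((14−4)/6)² = 2.778
te_F = (2 + 4·8 + 20)/6 = 54/6 = 9; σ²_F = ((20−2)/6)² = 9.000
te_G = (5 + 4·11 + 17)/6 = 66/6 = 11; σ²_G = ((17−5)/6)² = 4.000
te_H = (7 + 4·12 + 23)/6 = 78/6 = 13; σ²_H = ((23−7)/6)² = 7.111

Forward pass:
ES_A = 0; EF_A = 14
ES_B = 0; EF_B = 6
ES_C = 0; EF_C = 5
ES_D = max(EF_A=14, EF_B=6) = 14; EF_D = 14+13 = 27
ES_E = 14; EF_E = 14+7 = 21
ES_F = max(EF_B=6, EF_E=21) = 21; EF_F = 21+9 = 30
ES_G = 27; EF_G = 27+11 = 38
ES_H = max(EF_B=6, EF_C=5, EF_F=30, EF_G=38) = 38; EF_H = 38+13 = 51
Expected project duration μ = 51 hours. Critical path: A → D → G → H.

Variance along critical path = 11.111 + 13.444 + 4.000 + 7.111 = 35.667; σ = √35.667 = 5.972 hours.
Z = (42 − 51) / 5.972 = -1.507
P(T ≤ 42) = Φ(-1.507) ≈ 0.066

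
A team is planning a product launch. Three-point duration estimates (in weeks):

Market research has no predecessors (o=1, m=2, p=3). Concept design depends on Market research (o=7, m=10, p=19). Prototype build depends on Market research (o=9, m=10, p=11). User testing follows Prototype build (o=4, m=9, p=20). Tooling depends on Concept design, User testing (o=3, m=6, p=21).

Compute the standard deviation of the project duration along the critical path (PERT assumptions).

te_Market research = (1 + 4·2 + 3)/6 = 12/6 = 2; σ²_Market research = ((3−1)/6)² = 0.111
te_Concept design = (7 + 4·10 + 19)/6 = 66/6 = 11; σ²_Concept design = ((19−7)/6)² = 4.000
te_Prototype build = (9 + 4·10 + 11)/6 = 60/6 = 10; σ²_Prototype build = ((11−9)/6)² = 0.111
te_User testing = (4 + 4·9 + 20)/6 = 60/6 = 10; σ²_User testing = ((20−4)/6)² = 7.111
te_Tooling = (3 + 4·6 + 21)/6 = 48/6 = 8; σ²_Tooling = ((21−3)/6)² = 9.000

Forward pass:
ES_Market research = 0; EF_Market research = 2
ES_Concept design = 2; EF_Concept design = 2+11 = 13
ES_Prototype build = 2; EF_Prototype build = 2+10 = 12
ES_User testing = 12; EF_User testing = 12+10 = 22
ES_Tooling = max(EF_Concept design=13, EF_User testing=22) = 22; EF_Tooling = 22+8 = 30
Expected project duration μ = 30 weeks. Critical path: Market research → Prototype build → User testing → Tooling.

Variance along critical path = 0.111 + 0.111 + 7.111 + 9.000 = 16.333
σ = √16.333 = 4.041 weeks

4.04 weeks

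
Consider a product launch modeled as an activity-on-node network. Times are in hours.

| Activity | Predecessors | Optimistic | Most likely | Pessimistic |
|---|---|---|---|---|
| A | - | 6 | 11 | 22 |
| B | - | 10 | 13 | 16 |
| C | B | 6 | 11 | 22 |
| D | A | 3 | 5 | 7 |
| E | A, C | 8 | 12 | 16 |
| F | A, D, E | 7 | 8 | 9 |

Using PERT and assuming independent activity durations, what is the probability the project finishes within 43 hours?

0.264

te_A = (6 + 4·11 + 22)/6 = 72/6 = 12; σ²_A = ((22−6)/6)² = 7.111
te_B = (10 + 4·13 + 16)/6 = 78/6 = 13; σ²_B = ((16−10)/6)² = 1.000
te_C = (6 + 4·11 + 22)/6 = 72/6 = 12; σ²_C = ((22−6)/6)² = 7.111
te_D = (3 + 4·5 + 7)/6 = 30/6 = 5; σ²_D = ((7−3)/6)² = 0.444
te_E = (8 + 4·12 + 16)/6 = 72/6 = 12; σ²_E = ((16−8)/6)² = 1.778
te_F = (7 + 4·8 + 9)/6 = 48/6 = 8; σ²_F = ((9−7)/6)² = 0.111

Forward pass:
ES_A = 0; EF_A = 12
ES_B = 0; EF_B = 13
ES_C = 13; EF_C = 13+12 = 25
ES_D = 12; EF_D = 12+5 = 17
ES_E = max(EF_A=12, EF_C=25) = 25; EF_E = 25+12 = 37
ES_F = max(EF_A=12, EF_D=17, EF_E=37) = 37; EF_F = 37+8 = 45
Expected project duration μ = 45 hours. Critical path: B → C → E → F.

Variance along critical path = 1.000 + 7.111 + 1.778 + 0.111 = 10.000; σ = √10.000 = 3.162 hours.
Z = (43 − 45) / 3.162 = -0.632
P(T ≤ 43) = Φ(-0.632) ≈ 0.264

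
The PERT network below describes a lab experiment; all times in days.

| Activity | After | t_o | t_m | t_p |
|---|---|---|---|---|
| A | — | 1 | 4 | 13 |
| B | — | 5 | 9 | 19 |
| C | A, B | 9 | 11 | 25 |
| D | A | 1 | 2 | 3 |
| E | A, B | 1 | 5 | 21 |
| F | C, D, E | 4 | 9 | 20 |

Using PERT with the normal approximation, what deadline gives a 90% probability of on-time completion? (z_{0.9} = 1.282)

38.7 days

te_A = (1 + 4·4 + 13)/6 = 30/6 = 5; σ²_A = ((13−1)/6)² = 4.000
te_B = (5 + 4·9 + 19)/6 = 60/6 = 10; σ²_B = ((19−5)/6)² = 5.444
te_C = (9 + 4·11 + 25)/6 = 78/6 = 13; σ²_C = ((25−9)/6)² = 7.111
te_D = (1 + 4·2 + 3)/6 = 12/6 = 2; σ²_D = ((3−1)/6)² = 0.111
te_E = (1 + 4·5 + 21)/6 = 42/6 = 7; σ²_E = ((21−1)/6)² = 11.111
te_F = (4 + 4·9 + 20)/6 = 60/6 = 10; σ²_F = ((20−4)/6)² = 7.111

Forward pass:
ES_A = 0; EF_A = 5
ES_B = 0; EF_B = 10
ES_C = max(EF_A=5, EF_B=10) = 10; EF_C = 10+13 = 23
ES_D = 5; EF_D = 5+2 = 7
ES_E = max(EF_A=5, EF_B=10) = 10; EF_E = 10+7 = 17
ES_F = max(EF_C=23, EF_D=7, EF_E=17) = 23; EF_F = 23+10 = 33
Expected project duration μ = 33 days. Critical path: B → C → F.

Variance along critical path = 5.444 + 7.111 + 7.111 = 19.667; σ = 4.435 days.
D = μ + z·σ = 33 + 1.282·4.435 = 38.7 days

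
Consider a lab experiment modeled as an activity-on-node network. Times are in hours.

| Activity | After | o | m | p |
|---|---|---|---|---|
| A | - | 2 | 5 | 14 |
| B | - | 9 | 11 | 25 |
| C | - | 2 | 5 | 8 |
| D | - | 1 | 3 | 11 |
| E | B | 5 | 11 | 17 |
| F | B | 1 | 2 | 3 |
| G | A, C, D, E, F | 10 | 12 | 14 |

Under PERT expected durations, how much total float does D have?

20 hours

te_A = (2 + 4·5 + 14)/6 = 36/6 = 6
te_B = (9 + 4·11 + 25)/6 = 78/6 = 13
te_C = (2 + 4·5 + 8)/6 = 30/6 = 5
te_D = (1 + 4·3 + 11)/6 = 24/6 = 4
te_E = (5 + 4·11 + 17)/6 = 66/6 = 11
te_F = (1 + 4·2 + 3)/6 = 12/6 = 2
te_G = (10 + 4·12 + 14)/6 = 72/6 = 12

Forward pass:
ES_A = 0; EF_A = 6
ES_B = 0; EF_B = 13
ES_C = 0; EF_C = 5
ES_D = 0; EF_D = 4
ES_E = 13; EF_E = 13+11 = 24
ES_F = 13; EF_F = 13+2 = 15
ES_G = max(EF_A=6, EF_C=5, EF_D=4, EF_E=24, EF_F=15) = 24; EF_G = 24+12 = 36
Expected project duration μ = 36 hours. Critical path: B → E → G.

Backward pass:
LF_G = 36; LS_G = 36−12 = 24
LF_F = LS_G = 24; LS_F = 24−2 = 22
LF_E = LS_G = 24; LS_E = 24−11 = 13
LF_D = LS_G = 24; LS_D = 24−4 = 20
LF_C = LS_G = 24; LS_C = 24−5 = 19
LF_B = min(LS_E=13, LS_F=22) = 13; LS_B = 13−13 = 0
LF_A = LS_G = 24; LS_A = 24−6 = 18
Slack_D = LS_D − ES_D = 20 − 0 = 20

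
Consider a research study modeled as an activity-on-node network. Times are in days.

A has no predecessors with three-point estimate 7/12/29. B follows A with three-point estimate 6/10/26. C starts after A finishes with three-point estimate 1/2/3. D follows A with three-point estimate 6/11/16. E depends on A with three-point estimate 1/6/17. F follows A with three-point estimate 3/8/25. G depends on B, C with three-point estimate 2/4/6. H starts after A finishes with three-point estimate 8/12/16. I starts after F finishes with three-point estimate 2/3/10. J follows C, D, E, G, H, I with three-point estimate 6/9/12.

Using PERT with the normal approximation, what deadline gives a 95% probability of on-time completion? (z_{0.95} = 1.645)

47.4 days

te_A = (7 + 4·12 + 29)/6 = 84/6 = 14; σ²_A = ((29−7)/6)² = 13.444
te_B = (6 + 4·10 + 26)/6 = 72/6 = 12; σ²_B = ((26−6)/6)² = 11.111
te_C = (1 + 4·2 + 3)/6 = 12/6 = 2; σ²_C = ((3−1)/6)² = 0.111
te_D = (6 + 4·11 + 16)/6 = 66/6 = 11; σ²_D = ((16−6)/6)² = 2.778
te_E = (1 + 4·6 + 17)/6 = 42/6 = 7; σ²_E = ((17−1)/6)² = 7.111
te_F = (3 + 4·8 + 25)/6 = 60/6 = 10; σ²_F = ((25−3)/6)² = 13.444
te_G = (2 + 4·4 + 6)/6 = 24/6 = 4; σ²_G = ((6−2)/6)² = 0.444
te_H = (8 + 4·12 + 16)/6 = 72/6 = 12; σ²_H = ((16−8)/6)² = 1.778
te_I = (2 + 4·3 + 10)/6 = 24/6 = 4; σ²_I = ((10−2)/6)² = 1.778
te_J = (6 + 4·9 + 12)/6 = 54/6 = 9; σ²_J = ((12−6)/6)² = 1.000

Forward pass:
ES_A = 0; EF_A = 14
ES_B = 14; EF_B = 14+12 = 26
ES_C = 14; EF_C = 14+2 = 16
ES_D = 14; EF_D = 14+11 = 25
ES_E = 14; EF_E = 14+7 = 21
ES_F = 14; EF_F = 14+10 = 24
ES_G = max(EF_B=26, EF_C=16) = 26; EF_G = 26+4 = 30
ES_H = 14; EF_H = 14+12 = 26
ES_I = 24; EF_I = 24+4 = 28
ES_J = max(EF_C=16, EF_D=25, EF_E=21, EF_G=30, EF_H=26, EF_I=28) = 30; EF_J = 30+9 = 39
Expected project duration μ = 39 days. Critical path: A → B → G → J.

Variance along critical path = 13.444 + 11.111 + 0.444 + 1.000 = 26.000; σ = 5.099 days.
D = μ + z·σ = 39 + 1.645·5.099 = 47.4 days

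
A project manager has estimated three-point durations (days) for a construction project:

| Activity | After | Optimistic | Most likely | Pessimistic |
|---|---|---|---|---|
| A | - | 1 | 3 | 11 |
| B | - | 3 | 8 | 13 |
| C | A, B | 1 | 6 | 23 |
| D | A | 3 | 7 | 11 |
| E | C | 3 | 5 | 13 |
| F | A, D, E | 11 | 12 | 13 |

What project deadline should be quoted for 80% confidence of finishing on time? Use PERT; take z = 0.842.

te_A = (1 + 4·3 + 11)/6 = 24/6 = 4; σ²_A = ((11−1)/6)² = 2.778
te_B = (3 + 4·8 + 13)/6 = 48/6 = 8; σ²_B = ((13−3)/6)² = 2.778
te_C = (1 + 4·6 + 23)/6 = 48/6 = 8; σ²_C = ((23−1)/6)² = 13.444
te_D = (3 + 4·7 + 11)/6 = 42/6 = 7; σ²_D = ((11−3)/6)² = 1.778
te_E = (3 + 4·5 + 13)/6 = 36/6 = 6; σ²_E = ((13−3)/6)² = 2.778
te_F = (11 + 4·12 + 13)/6 = 72/6 = 12; σ²_F = ((13−11)/6)² = 0.111

Forward pass:
ES_A = 0; EF_A = 4
ES_B = 0; EF_B = 8
ES_C = max(EF_A=4, EF_B=8) = 8; EF_C = 8+8 = 16
ES_D = 4; EF_D = 4+7 = 11
ES_E = 16; EF_E = 16+6 = 22
ES_F = max(EF_A=4, EF_D=11, EF_E=22) = 22; EF_F = 22+12 = 34
Expected project duration μ = 34 days. Critical path: B → C → E → F.

Variance along critical path = 2.778 + 13.444 + 2.778 + 0.111 = 19.111; σ = 4.372 days.
D = μ + z·σ = 34 + 0.842·4.372 = 37.7 days

37.7 days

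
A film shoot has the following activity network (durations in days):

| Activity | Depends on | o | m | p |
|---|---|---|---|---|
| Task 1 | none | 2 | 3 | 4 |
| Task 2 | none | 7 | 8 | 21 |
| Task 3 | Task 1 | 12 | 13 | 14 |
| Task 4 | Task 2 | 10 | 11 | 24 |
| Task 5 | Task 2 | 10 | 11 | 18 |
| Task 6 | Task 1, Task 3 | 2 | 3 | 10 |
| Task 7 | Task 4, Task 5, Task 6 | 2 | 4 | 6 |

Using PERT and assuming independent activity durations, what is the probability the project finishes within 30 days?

0.814

te_Task 1 = (2 + 4·3 + 4)/6 = 18/6 = 3; σ²_Task 1 = ((4−2)/6)² = 0.111
te_Task 2 = (7 + 4·8 + 21)/6 = 60/6 = 10; σ²_Task 2 = ((21−7)/6)² = 5.444
te_Task 3 = (12 + 4·13 + 14)/6 = 78/6 = 13; σ²_Task 3 = ((14−12)/6)² = 0.111
te_Task 4 = (10 + 4·11 + 24)/6 = 78/6 = 13; σ²_Task 4 = ((24−10)/6)² = 5.444
te_Task 5 = (10 + 4·11 + 18)/6 = 72/6 = 12; σ²_Task 5 = ((18−10)/6)² = 1.778
te_Task 6 = (2 + 4·3 + 10)/6 = 24/6 = 4; σ²_Task 6 = ((10−2)/6)² = 1.778
te_Task 7 = (2 + 4·4 + 6)/6 = 24/6 = 4; σ²_Task 7 = ((6−2)/6)² = 0.444

Forward pass:
ES_Task 1 = 0; EF_Task 1 = 3
ES_Task 2 = 0; EF_Task 2 = 10
ES_Task 3 = 3; EF_Task 3 = 3+13 = 16
ES_Task 4 = 10; EF_Task 4 = 10+13 = 23
ES_Task 5 = 10; EF_Task 5 = 10+12 = 22
ES_Task 6 = max(EF_Task 1=3, EF_Task 3=16) = 16; EF_Task 6 = 16+4 = 20
ES_Task 7 = max(EF_Task 4=23, EF_Task 5=22, EF_Task 6=20) = 23; EF_Task 7 = 23+4 = 27
Expected project duration μ = 27 days. Critical path: Task 2 → Task 4 → Task 7.

Variance along critical path = 5.444 + 5.444 + 0.444 = 11.333; σ = √11.333 = 3.367 days.
Z = (30 − 27) / 3.367 = 0.891
P(T ≤ 30) = Φ(0.891) ≈ 0.814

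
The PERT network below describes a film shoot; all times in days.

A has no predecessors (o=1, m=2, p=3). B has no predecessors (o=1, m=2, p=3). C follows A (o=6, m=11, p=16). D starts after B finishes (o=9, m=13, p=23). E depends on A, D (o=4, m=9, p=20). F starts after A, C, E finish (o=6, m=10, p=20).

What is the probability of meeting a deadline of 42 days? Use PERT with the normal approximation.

te_A = (1 + 4·2 + 3)/6 = 12/6 = 2; σ²_A = ((3−1)/6)² = 0.111
te_B = (1 + 4·2 + 3)/6 = 12/6 = 2; σ²_B = ((3−1)/6)² = 0.111
te_C = (6 + 4·11 + 16)/6 = 66/6 = 11; σ²_C = ((16−6)/6)² = 2.778
te_D = (9 + 4·13 + 23)/6 = 84/6 = 14; σ²_D = ((23−9)/6)² = 5.444
te_E = (4 + 4·9 + 20)/6 = 60/6 = 10; σ²_E = ((20−4)/6)² = 7.111
te_F = (6 + 4·10 + 20)/6 = 66/6 = 11; σ²_F = ((20−6)/6)² = 5.444

Forward pass:
ES_A = 0; EF_A = 2
ES_B = 0; EF_B = 2
ES_C = 2; EF_C = 2+11 = 13
ES_D = 2; EF_D = 2+14 = 16
ES_E = max(EF_A=2, EF_D=16) = 16; EF_E = 16+10 = 26
ES_F = max(EF_A=2, EF_C=13, EF_E=26) = 26; EF_F = 26+11 = 37
Expected project duration μ = 37 days. Critical path: B → D → E → F.

Variance along critical path = 0.111 + 5.444 + 7.111 + 5.444 = 18.111; σ = √18.111 = 4.256 days.
Z = (42 − 37) / 4.256 = 1.175
P(T ≤ 42) = Φ(1.175) ≈ 0.880

0.880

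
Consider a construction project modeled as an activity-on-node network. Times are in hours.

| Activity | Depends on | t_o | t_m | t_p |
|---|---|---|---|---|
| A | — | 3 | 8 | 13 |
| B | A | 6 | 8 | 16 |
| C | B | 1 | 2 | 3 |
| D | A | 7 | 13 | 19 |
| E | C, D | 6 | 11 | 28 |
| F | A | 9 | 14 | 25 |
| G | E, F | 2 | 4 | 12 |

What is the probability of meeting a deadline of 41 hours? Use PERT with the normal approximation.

te_A = (3 + 4·8 + 13)/6 = 48/6 = 8; σ²_A = ((13−3)/6)² = 2.778
te_B = (6 + 4·8 + 16)/6 = 54/6 = 9; σ²_B = ((16−6)/6)² = 2.778
te_C = (1 + 4·2 + 3)/6 = 12/6 = 2; σ²_C = ((3−1)/6)² = 0.111
te_D = (7 + 4·13 + 19)/6 = 78/6 = 13; σ²_D = ((19−7)/6)² = 4.000
te_E = (6 + 4·11 + 28)/6 = 78/6 = 13; σ²_E = ((28−6)/6)² = 13.444
te_F = (9 + 4·14 + 25)/6 = 90/6 = 15; σ²_F = ((25−9)/6)² = 7.111
te_G = (2 + 4·4 + 12)/6 = 30/6 = 5; σ²_G = ((12−2)/6)² = 2.778

Forward pass:
ES_A = 0; EF_A = 8
ES_B = 8; EF_B = 8+9 = 17
ES_C = 17; EF_C = 17+2 = 19
ES_D = 8; EF_D = 8+13 = 21
ES_E = max(EF_C=19, EF_D=21) = 21; EF_E = 21+13 = 34
ES_F = 8; EF_F = 8+15 = 23
ES_G = max(EF_E=34, EF_F=23) = 34; EF_G = 34+5 = 39
Expected project duration μ = 39 hours. Critical path: A → D → E → G.

Variance along critical path = 2.778 + 4.000 + 13.444 + 2.778 = 23.000; σ = √23.000 = 4.796 hours.
Z = (41 − 39) / 4.796 = 0.417
P(T ≤ 41) = Φ(0.417) ≈ 0.662

0.662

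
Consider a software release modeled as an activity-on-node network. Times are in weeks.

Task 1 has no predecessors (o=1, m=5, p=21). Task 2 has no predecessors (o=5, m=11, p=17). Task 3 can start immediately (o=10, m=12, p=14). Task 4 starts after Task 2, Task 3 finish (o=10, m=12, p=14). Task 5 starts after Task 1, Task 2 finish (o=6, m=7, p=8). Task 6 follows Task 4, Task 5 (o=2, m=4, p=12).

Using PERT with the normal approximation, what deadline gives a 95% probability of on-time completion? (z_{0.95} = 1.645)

32.1 weeks

te_Task 1 = (1 + 4·5 + 21)/6 = 42/6 = 7; σ²_Task 1 = ((21−1)/6)² = 11.111
te_Task 2 = (5 + 4·11 + 17)/6 = 66/6 = 11; σ²_Task 2 = ((17−5)/6)² = 4.000
te_Task 3 = (10 + 4·12 + 14)/6 = 72/6 = 12; σ²_Task 3 = ((14−10)/6)² = 0.444
te_Task 4 = (10 + 4·12 + 14)/6 = 72/6 = 12; σ²_Task 4 = ((14−10)/6)² = 0.444
te_Task 5 = (6 + 4·7 + 8)/6 = 42/6 = 7; σ²_Task 5 = ((8−6)/6)² = 0.111
te_Task 6 = (2 + 4·4 + 12)/6 = 30/6 = 5; σ²_Task 6 = ((12−2)/6)² = 2.778

Forward pass:
ES_Task 1 = 0; EF_Task 1 = 7
ES_Task 2 = 0; EF_Task 2 = 11
ES_Task 3 = 0; EF_Task 3 = 12
ES_Task 4 = max(EF_Task 2=11, EF_Task 3=12) = 12; EF_Task 4 = 12+12 = 24
ES_Task 5 = max(EF_Task 1=7, EF_Task 2=11) = 11; EF_Task 5 = 11+7 = 18
ES_Task 6 = max(EF_Task 4=24, EF_Task 5=18) = 24; EF_Task 6 = 24+5 = 29
Expected project duration μ = 29 weeks. Critical path: Task 3 → Task 4 → Task 6.

Variance along critical path = 0.444 + 0.444 + 2.778 = 3.667; σ = 1.915 weeks.
D = μ + z·σ = 29 + 1.645·1.915 = 32.1 weeks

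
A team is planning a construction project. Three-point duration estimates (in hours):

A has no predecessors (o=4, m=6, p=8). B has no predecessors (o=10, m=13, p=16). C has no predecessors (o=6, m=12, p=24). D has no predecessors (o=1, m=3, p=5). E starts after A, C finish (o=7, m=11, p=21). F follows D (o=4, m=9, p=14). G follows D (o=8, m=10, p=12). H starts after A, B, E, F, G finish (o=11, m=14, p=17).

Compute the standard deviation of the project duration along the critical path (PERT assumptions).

te_A = (4 + 4·6 + 8)/6 = 36/6 = 6; σ²_A = ((8−4)/6)² = 0.444
te_B = (10 + 4·13 + 16)/6 = 78/6 = 13; σ²_B = ((16−10)/6)² = 1.000
te_C = (6 + 4·12 + 24)/6 = 78/6 = 13; σ²_C = ((24−6)/6)² = 9.000
te_D = (1 + 4·3 + 5)/6 = 18/6 = 3; σ²_D = ((5−1)/6)² = 0.444
te_E = (7 + 4·11 + 21)/6 = 72/6 = 12; σ²_E = ((21−7)/6)² = 5.444
te_F = (4 + 4·9 + 14)/6 = 54/6 = 9; σ²_F = ((14−4)/6)² = 2.778
te_G = (8 + 4·10 + 12)/6 = 60/6 = 10; σ²_G = ((12−8)/6)² = 0.444
te_H = (11 + 4·14 + 17)/6 = 84/6 = 14; σ²_H = ((17−11)/6)² = 1.000

Forward pass:
ES_A = 0; EF_A = 6
ES_B = 0; EF_B = 13
ES_C = 0; EF_C = 13
ES_D = 0; EF_D = 3
ES_E = max(EF_A=6, EF_C=13) = 13; EF_E = 13+12 = 25
ES_F = 3; EF_F = 3+9 = 12
ES_G = 3; EF_G = 3+10 = 13
ES_H = max(EF_A=6, EF_B=13, EF_E=25, EF_F=12, EF_G=13) = 25; EF_H = 25+14 = 39
Expected project duration μ = 39 hours. Critical path: C → E → H.

Variance along critical path = 9.000 + 5.444 + 1.000 = 15.444
σ = √15.444 = 3.930 hours

3.93 hours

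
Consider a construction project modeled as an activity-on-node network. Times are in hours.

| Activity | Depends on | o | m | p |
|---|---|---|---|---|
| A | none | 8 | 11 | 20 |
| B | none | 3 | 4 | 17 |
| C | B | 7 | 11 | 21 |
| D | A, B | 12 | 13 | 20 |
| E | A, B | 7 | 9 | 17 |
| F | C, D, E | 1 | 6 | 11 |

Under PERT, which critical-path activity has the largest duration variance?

te_A = (8 + 4·11 + 20)/6 = 72/6 = 12; σ²_A = ((20−8)/6)² = 4.000
te_B = (3 + 4·4 + 17)/6 = 36/6 = 6; σ²_B = ((17−3)/6)² = 5.444
te_C = (7 + 4·11 + 21)/6 = 72/6 = 12; σ²_C = ((21−7)/6)² = 5.444
te_D = (12 + 4·13 + 20)/6 = 84/6 = 14; σ²_D = ((20−12)/6)² = 1.778
te_E = (7 + 4·9 + 17)/6 = 60/6 = 10; σ²_E = ((17−7)/6)² = 2.778
te_F = (1 + 4·6 + 11)/6 = 36/6 = 6; σ²_F = ((11−1)/6)² = 2.778

Forward pass:
ES_A = 0; EF_A = 12
ES_B = 0; EF_B = 6
ES_C = 6; EF_C = 6+12 = 18
ES_D = max(EF_A=12, EF_B=6) = 12; EF_D = 12+14 = 26
ES_E = max(EF_A=12, EF_B=6) = 12; EF_E = 12+10 = 22
ES_F = max(EF_C=18, EF_D=26, EF_E=22) = 26; EF_F = 26+6 = 32
Expected project duration μ = 32 hours. Critical path: A → D → F.

Variances on critical path: σ²_A=4.000, σ²_D=1.778, σ²_F=2.778.
Largest is σ²_A = 4.000.

A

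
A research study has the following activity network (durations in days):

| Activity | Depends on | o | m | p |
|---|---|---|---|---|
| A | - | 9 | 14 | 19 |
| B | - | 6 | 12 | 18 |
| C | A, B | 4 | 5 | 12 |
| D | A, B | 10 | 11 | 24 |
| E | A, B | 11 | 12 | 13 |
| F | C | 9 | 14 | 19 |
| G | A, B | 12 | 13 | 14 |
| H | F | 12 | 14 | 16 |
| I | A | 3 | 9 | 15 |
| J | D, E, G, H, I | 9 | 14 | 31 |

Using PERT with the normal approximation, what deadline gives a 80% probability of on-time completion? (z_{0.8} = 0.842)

te_A = (9 + 4·14 + 19)/6 = 84/6 = 14; σ²_A = ((19−9)/6)² = 2.778
te_B = (6 + 4·12 + 18)/6 = 72/6 = 12; σ²_B = ((18−6)/6)² = 4.000
te_C = (4 + 4·5 + 12)/6 = 36/6 = 6; σ²_C = ((12−4)/6)² = 1.778
te_D = (10 + 4·11 + 24)/6 = 78/6 = 13; σ²_D = ((24−10)/6)² = 5.444
te_E = (11 + 4·12 + 13)/6 = 72/6 = 12; σ²_E = ((13−11)/6)² = 0.111
te_F = (9 + 4·14 + 19)/6 = 84/6 = 14; σ²_F = ((19−9)/6)² = 2.778
te_G = (12 + 4·13 + 14)/6 = 78/6 = 13; σ²_G = ((14−12)/6)² = 0.111
te_H = (12 + 4·14 + 16)/6 = 84/6 = 14; σ²_H = ((16−12)/6)² = 0.444
te_I = (3 + 4·9 + 15)/6 = 54/6 = 9; σ²_I = ((15−3)/6)² = 4.000
te_J = (9 + 4·14 + 31)/6 = 96/6 = 16; σ²_J = ((31−9)/6)² = 13.444

Forward pass:
ES_A = 0; EF_A = 14
ES_B = 0; EF_B = 12
ES_C = max(EF_A=14, EF_B=12) = 14; EF_C = 14+6 = 20
ES_D = max(EF_A=14, EF_B=12) = 14; EF_D = 14+13 = 27
ES_E = max(EF_A=14, EF_B=12) = 14; EF_E = 14+12 = 26
ES_F = 20; EF_F = 20+14 = 34
ES_G = max(EF_A=14, EF_B=12) = 14; EF_G = 14+13 = 27
ES_H = 34; EF_H = 34+14 = 48
ES_I = 14; EF_I = 14+9 = 23
ES_J = max(EF_D=27, EF_E=26, EF_G=27, EF_H=48, EF_I=23) = 48; EF_J = 48+16 = 64
Expected project duration μ = 64 days. Critical path: A → C → F → H → J.

Variance along critical path = 2.778 + 1.778 + 2.778 + 0.444 + 13.444 = 21.222; σ = 4.607 days.
D = μ + z·σ = 64 + 0.842·4.607 = 67.9 days

67.9 days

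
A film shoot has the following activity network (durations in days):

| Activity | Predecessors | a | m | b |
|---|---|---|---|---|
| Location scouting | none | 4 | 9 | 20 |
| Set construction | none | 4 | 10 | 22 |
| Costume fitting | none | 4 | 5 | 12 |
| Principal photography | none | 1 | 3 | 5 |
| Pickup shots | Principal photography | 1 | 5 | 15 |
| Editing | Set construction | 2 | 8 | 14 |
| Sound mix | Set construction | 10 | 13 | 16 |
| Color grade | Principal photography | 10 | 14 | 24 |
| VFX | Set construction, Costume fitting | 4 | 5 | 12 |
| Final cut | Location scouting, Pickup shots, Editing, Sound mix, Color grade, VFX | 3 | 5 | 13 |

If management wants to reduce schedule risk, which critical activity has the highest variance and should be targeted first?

Set construction

te_Location scouting = (4 + 4·9 + 20)/6 = 60/6 = 10; σ²_Location scouting = ((20−4)/6)² = 7.111
te_Set construction = (4 + 4·10 + 22)/6 = 66/6 = 11; σ²_Set construction = ((22−4)/6)² = 9.000
te_Costume fitting = (4 + 4·5 + 12)/6 = 36/6 = 6; σ²_Costume fitting = ((12−4)/6)² = 1.778
te_Principal photography = (1 + 4·3 + 5)/6 = 18/6 = 3; σ²_Principal photography = ((5−1)/6)² = 0.444
te_Pickup shots = (1 + 4·5 + 15)/6 = 36/6 = 6; σ²_Pickup shots = ((15−1)/6)² = 5.444
te_Editing = (2 + 4·8 + 14)/6 = 48/6 = 8; σ²_Editing = ((14−2)/6)² = 4.000
te_Sound mix = (10 + 4·13 + 16)/6 = 78/6 = 13; σ²_Sound mix = ((16−10)/6)² = 1.000
te_Color grade = (10 + 4·14 + 24)/6 = 90/6 = 15; σ²_Color grade = ((24−10)/6)² = 5.444
te_VFX = (4 + 4·5 + 12)/6 = 36/6 = 6; σ²_VFX = ((12−4)/6)² = 1.778
te_Final cut = (3 + 4·5 + 13)/6 = 36/6 = 6; σ²_Final cut = ((13−3)/6)² = 2.778

Forward pass:
ES_Location scouting = 0; EF_Location scouting = 10
ES_Set construction = 0; EF_Set construction = 11
ES_Costume fitting = 0; EF_Costume fitting = 6
ES_Principal photography = 0; EF_Principal photography = 3
ES_Pickup shots = 3; EF_Pickup shots = 3+6 = 9
ES_Editing = 11; EF_Editing = 11+8 = 19
ES_Sound mix = 11; EF_Sound mix = 11+13 = 24
ES_Color grade = 3; EF_Color grade = 3+15 = 18
ES_VFX = max(EF_Set construction=11, EF_Costume fitting=6) = 11; EF_VFX = 11+6 = 17
ES_Final cut = max(EF_Location scouting=10, EF_Pickup shots=9, EF_Editing=19, EF_Sound mix=24, EF_Color grade=18, EF_VFX=17) = 24; EF_Final cut = 24+6 = 30
Expected project duration μ = 30 days. Critical path: Set construction → Sound mix → Final cut.

Variances on critical path: σ²_Set construction=9.000, σ²_Sound mix=1.000, σ²_Final cut=2.778.
Largest is σ²_Set construction = 9.000.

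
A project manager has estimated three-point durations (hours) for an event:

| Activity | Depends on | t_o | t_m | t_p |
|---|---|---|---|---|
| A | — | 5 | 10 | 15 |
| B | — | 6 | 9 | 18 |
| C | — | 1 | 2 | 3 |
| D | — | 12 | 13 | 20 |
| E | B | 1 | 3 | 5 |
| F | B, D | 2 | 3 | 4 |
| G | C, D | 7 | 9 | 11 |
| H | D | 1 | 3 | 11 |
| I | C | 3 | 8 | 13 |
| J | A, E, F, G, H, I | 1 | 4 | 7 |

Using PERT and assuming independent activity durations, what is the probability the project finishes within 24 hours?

te_A = (5 + 4·10 + 15)/6 = 60/6 = 10; σ²_A = ((15−5)/6)² = 2.778
te_B = (6 + 4·9 + 18)/6 = 60/6 = 10; σ²_B = ((18−6)/6)² = 4.000
te_C = (1 + 4·2 + 3)/6 = 12/6 = 2; σ²_C = ((3−1)/6)² = 0.111
te_D = (12 + 4·13 + 20)/6 = 84/6 = 14; σ²_D = ((20−12)/6)² = 1.778
te_E = (1 + 4·3 + 5)/6 = 18/6 = 3; σ²_E = ((5−1)/6)² = 0.444
te_F = (2 + 4·3 + 4)/6 = 18/6 = 3; σ²_F = ((4−2)/6)² = 0.111
te_G = (7 + 4·9 + 11)/6 = 54/6 = 9; σ²_G = ((11−7)/6)² = 0.444
te_H = (1 + 4·3 + 11)/6 = 24/6 = 4; σ²_H = ((11−1)/6)² = 2.778
te_I = (3 + 4·8 + 13)/6 = 48/6 = 8; σ²_I = ((13−3)/6)² = 2.778
te_J = (1 + 4·4 + 7)/6 = 24/6 = 4; σ²_J = ((7−1)/6)² = 1.000

Forward pass:
ES_A = 0; EF_A = 10
ES_B = 0; EF_B = 10
ES_C = 0; EF_C = 2
ES_D = 0; EF_D = 14
ES_E = 10; EF_E = 10+3 = 13
ES_F = max(EF_B=10, EF_D=14) = 14; EF_F = 14+3 = 17
ES_G = max(EF_C=2, EF_D=14) = 14; EF_G = 14+9 = 23
ES_H = 14; EF_H = 14+4 = 18
ES_I = 2; EF_I = 2+8 = 10
ES_J = max(EF_A=10, EF_E=13, EF_F=17, EF_G=23, EF_H=18, EF_I=10) = 23; EF_J = 23+4 = 27
Expected project duration μ = 27 hours. Critical path: D → G → J.

Variance along critical path = 1.778 + 0.444 + 1.000 = 3.222; σ = √3.222 = 1.795 hours.
Z = (24 − 27) / 1.795 = -1.671
P(T ≤ 24) = Φ(-1.671) ≈ 0.047

0.047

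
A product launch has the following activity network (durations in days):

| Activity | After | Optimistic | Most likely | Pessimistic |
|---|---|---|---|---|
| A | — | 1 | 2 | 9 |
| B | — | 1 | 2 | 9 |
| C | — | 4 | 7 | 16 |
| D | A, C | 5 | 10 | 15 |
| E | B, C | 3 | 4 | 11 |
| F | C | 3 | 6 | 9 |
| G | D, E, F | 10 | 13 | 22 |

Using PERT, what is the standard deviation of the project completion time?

3.28 days

te_A = (1 + 4·2 + 9)/6 = 18/6 = 3; σ²_A = ((9−1)/6)² = 1.778
te_B = (1 + 4·2 + 9)/6 = 18/6 = 3; σ²_B = ((9−1)/6)² = 1.778
te_C = (4 + 4·7 + 16)/6 = 48/6 = 8; σ²_C = ((16−4)/6)² = 4.000
te_D = (5 + 4·10 + 15)/6 = 60/6 = 10; σ²_D = ((15−5)/6)² = 2.778
te_E = (3 + 4·4 + 11)/6 = 30/6 = 5; σ²_E = ((11−3)/6)² = 1.778
te_F = (3 + 4·6 + 9)/6 = 36/6 = 6; σ²_F = ((9−3)/6)² = 1.000
te_G = (10 + 4·13 + 22)/6 = 84/6 = 14; σ²_G = ((22−10)/6)² = 4.000

Forward pass:
ES_A = 0; EF_A = 3
ES_B = 0; EF_B = 3
ES_C = 0; EF_C = 8
ES_D = max(EF_A=3, EF_C=8) = 8; EF_D = 8+10 = 18
ES_E = max(EF_B=3, EF_C=8) = 8; EF_E = 8+5 = 13
ES_F = 8; EF_F = 8+6 = 14
ES_G = max(EF_D=18, EF_E=13, EF_F=14) = 18; EF_G = 18+14 = 32
Expected project duration μ = 32 days. Critical path: C → D → G.

Variance along critical path = 4.000 + 2.778 + 4.000 = 10.778
σ = √10.778 = 3.283 days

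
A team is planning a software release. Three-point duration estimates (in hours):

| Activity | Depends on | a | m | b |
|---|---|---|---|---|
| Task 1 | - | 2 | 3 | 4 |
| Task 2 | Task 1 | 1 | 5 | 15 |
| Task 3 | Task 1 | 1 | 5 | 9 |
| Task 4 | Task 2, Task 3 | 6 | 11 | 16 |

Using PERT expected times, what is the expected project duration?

20 hours

te_Task 1 = (2 + 4·3 + 4)/6 = 18/6 = 3
te_Task 2 = (1 + 4·5 + 15)/6 = 36/6 = 6
te_Task 3 = (1 + 4·5 + 9)/6 = 30/6 = 5
te_Task 4 = (6 + 4·11 + 16)/6 = 66/6 = 11

Forward pass:
ES_Task 1 = 0; EF_Task 1 = 3
ES_Task 2 = 3; EF_Task 2 = 3+6 = 9
ES_Task 3 = 3; EF_Task 3 = 3+5 = 8
ES_Task 4 = max(EF_Task 2=9, EF_Task 3=8) = 9; EF_Task 4 = 9+11 = 20
Expected project duration μ = 20 hours. Critical path: Task 1 → Task 2 → Task 4.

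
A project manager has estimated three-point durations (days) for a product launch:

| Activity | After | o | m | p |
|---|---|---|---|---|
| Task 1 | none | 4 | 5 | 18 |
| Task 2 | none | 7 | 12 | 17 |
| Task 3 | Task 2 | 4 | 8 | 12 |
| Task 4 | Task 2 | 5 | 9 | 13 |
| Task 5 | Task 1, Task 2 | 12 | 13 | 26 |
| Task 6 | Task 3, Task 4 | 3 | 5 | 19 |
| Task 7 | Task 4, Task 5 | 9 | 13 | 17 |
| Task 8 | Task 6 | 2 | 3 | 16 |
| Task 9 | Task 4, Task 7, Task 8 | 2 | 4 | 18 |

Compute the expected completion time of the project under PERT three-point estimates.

46 days

te_Task 1 = (4 + 4·5 + 18)/6 = 42/6 = 7
te_Task 2 = (7 + 4·12 + 17)/6 = 72/6 = 12
te_Task 3 = (4 + 4·8 + 12)/6 = 48/6 = 8
te_Task 4 = (5 + 4·9 + 13)/6 = 54/6 = 9
te_Task 5 = (12 + 4·13 + 26)/6 = 90/6 = 15
te_Task 6 = (3 + 4·5 + 19)/6 = 42/6 = 7
te_Task 7 = (9 + 4·13 + 17)/6 = 78/6 = 13
te_Task 8 = (2 + 4·3 + 16)/6 = 30/6 = 5
te_Task 9 = (2 + 4·4 + 18)/6 = 36/6 = 6

Forward pass:
ES_Task 1 = 0; EF_Task 1 = 7
ES_Task 2 = 0; EF_Task 2 = 12
ES_Task 3 = 12; EF_Task 3 = 12+8 = 20
ES_Task 4 = 12; EF_Task 4 = 12+9 = 21
ES_Task 5 = max(EF_Task 1=7, EF_Task 2=12) = 12; EF_Task 5 = 12+15 = 27
ES_Task 6 = max(EF_Task 3=20, EF_Task 4=21) = 21; EF_Task 6 = 21+7 = 28
ES_Task 7 = max(EF_Task 4=21, EF_Task 5=27) = 27; EF_Task 7 = 27+13 = 40
ES_Task 8 = 28; EF_Task 8 = 28+5 = 33
ES_Task 9 = max(EF_Task 4=21, EF_Task 7=40, EF_Task 8=33) = 40; EF_Task 9 = 40+6 = 46
Expected project duration μ = 46 days. Critical path: Task 2 → Task 5 → Task 7 → Task 9.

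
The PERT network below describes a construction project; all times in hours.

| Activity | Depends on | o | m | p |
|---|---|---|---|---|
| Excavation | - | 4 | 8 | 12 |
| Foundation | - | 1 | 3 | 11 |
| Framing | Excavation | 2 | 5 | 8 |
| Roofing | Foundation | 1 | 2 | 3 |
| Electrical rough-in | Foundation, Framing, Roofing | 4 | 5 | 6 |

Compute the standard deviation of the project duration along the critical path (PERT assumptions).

1.70 hours

te_Excavation = (4 + 4·8 + 12)/6 = 48/6 = 8; σ²_Excavation = ((12−4)/6)² = 1.778
te_Foundation = (1 + 4·3 + 11)/6 = 24/6 = 4; σ²_Foundation = ((11−1)/6)² = 2.778
te_Framing = (2 + 4·5 + 8)/6 = 30/6 = 5; σ²_Framing = ((8−2)/6)² = 1.000
te_Roofing = (1 + 4·2 + 3)/6 = 12/6 = 2; σ²_Roofing = ((3−1)/6)² = 0.111
te_Electrical rough-in = (4 + 4·5 + 6)/6 = 30/6 = 5; σ²_Electrical rough-in = ((6−4)/6)² = 0.111

Forward pass:
ES_Excavation = 0; EF_Excavation = 8
ES_Foundation = 0; EF_Foundation = 4
ES_Framing = 8; EF_Framing = 8+5 = 13
ES_Roofing = 4; EF_Roofing = 4+2 = 6
ES_Electrical rough-in = max(EF_Foundation=4, EF_Framing=13, EF_Roofing=6) = 13; EF_Electrical rough-in = 13+5 = 18
Expected project duration μ = 18 hours. Critical path: Excavation → Framing → Electrical rough-in.

Variance along critical path = 1.778 + 1.000 + 0.111 = 2.889
σ = √2.889 = 1.700 hours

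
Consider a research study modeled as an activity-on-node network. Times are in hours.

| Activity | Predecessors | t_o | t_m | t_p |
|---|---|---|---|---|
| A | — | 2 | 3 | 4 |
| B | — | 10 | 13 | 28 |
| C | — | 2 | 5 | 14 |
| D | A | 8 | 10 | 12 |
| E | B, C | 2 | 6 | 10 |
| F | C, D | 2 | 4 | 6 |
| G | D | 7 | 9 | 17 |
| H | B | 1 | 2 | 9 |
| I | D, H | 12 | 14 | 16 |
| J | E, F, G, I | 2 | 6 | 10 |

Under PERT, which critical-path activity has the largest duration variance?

te_A = (2 + 4·3 + 4)/6 = 18/6 = 3; σ²_A = ((4−2)/6)² = 0.111
te_B = (10 + 4·13 + 28)/6 = 90/6 = 15; σ²_B = ((28−10)/6)² = 9.000
te_C = (2 + 4·5 + 14)/6 = 36/6 = 6; σ²_C = ((14−2)/6)² = 4.000
te_D = (8 + 4·10 + 12)/6 = 60/6 = 10; σ²_D = ((12−8)/6)² = 0.444
te_E = (2 + 4·6 + 10)/6 = 36/6 = 6; σ²_E = ((10−2)/6)² = 1.778
te_F = (2 + 4·4 + 6)/6 = 24/6 = 4; σ²_F = ((6−2)/6)² = 0.444
te_G = (7 + 4·9 + 17)/6 = 60/6 = 10; σ²_G = ((17−7)/6)² = 2.778
te_H = (1 + 4·2 + 9)/6 = 18/6 = 3; σ²_H = ((9−1)/6)² = 1.778
te_I = (12 + 4·14 + 16)/6 = 84/6 = 14; σ²_I = ((16−12)/6)² = 0.444
te_J = (2 + 4·6 + 10)/6 = 36/6 = 6; σ²_J = ((10−2)/6)² = 1.778

Forward pass:
ES_A = 0; EF_A = 3
ES_B = 0; EF_B = 15
ES_C = 0; EF_C = 6
ES_D = 3; EF_D = 3+10 = 13
ES_E = max(EF_B=15, EF_C=6) = 15; EF_E = 15+6 = 21
ES_F = max(EF_C=6, EF_D=13) = 13; EF_F = 13+4 = 17
ES_G = 13; EF_G = 13+10 = 23
ES_H = 15; EF_H = 15+3 = 18
ES_I = max(EF_D=13, EF_H=18) = 18; EF_I = 18+14 = 32
ES_J = max(EF_E=21, EF_F=17, EF_G=23, EF_I=32) = 32; EF_J = 32+6 = 38
Expected project duration μ = 38 hours. Critical path: B → H → I → J.

Variances on critical path: σ²_B=9.000, σ²_H=1.778, σ²_I=0.444, σ²_J=1.778.
Largest is σ²_B = 9.000.

B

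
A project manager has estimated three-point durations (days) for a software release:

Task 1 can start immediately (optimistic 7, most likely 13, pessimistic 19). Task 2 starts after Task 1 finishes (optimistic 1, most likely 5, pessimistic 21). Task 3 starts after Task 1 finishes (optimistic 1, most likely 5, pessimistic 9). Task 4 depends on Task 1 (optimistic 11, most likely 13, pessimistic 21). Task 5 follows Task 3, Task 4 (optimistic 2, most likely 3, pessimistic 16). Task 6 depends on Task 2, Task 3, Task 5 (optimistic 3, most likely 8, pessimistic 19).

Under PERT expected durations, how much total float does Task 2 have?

12 days

te_Task 1 = (7 + 4·13 + 19)/6 = 78/6 = 13
te_Task 2 = (1 + 4·5 + 21)/6 = 42/6 = 7
te_Task 3 = (1 + 4·5 + 9)/6 = 30/6 = 5
te_Task 4 = (11 + 4·13 + 21)/6 = 84/6 = 14
te_Task 5 = (2 + 4·3 + 16)/6 = 30/6 = 5
te_Task 6 = (3 + 4·8 + 19)/6 = 54/6 = 9

Forward pass:
ES_Task 1 = 0; EF_Task 1 = 13
ES_Task 2 = 13; EF_Task 2 = 13+7 = 20
ES_Task 3 = 13; EF_Task 3 = 13+5 = 18
ES_Task 4 = 13; EF_Task 4 = 13+14 = 27
ES_Task 5 = max(EF_Task 3=18, EF_Task 4=27) = 27; EF_Task 5 = 27+5 = 32
ES_Task 6 = max(EF_Task 2=20, EF_Task 3=18, EF_Task 5=32) = 32; EF_Task 6 = 32+9 = 41
Expected project duration μ = 41 days. Critical path: Task 1 → Task 4 → Task 5 → Task 6.

Backward pass:
LF_Task 6 = 41; LS_Task 6 = 41−9 = 32
LF_Task 5 = LS_Task 6 = 32; LS_Task 5 = 32−5 = 27
LF_Task 4 = LS_Task 5 = 27; LS_Task 4 = 27−14 = 13
LF_Task 3 = min(LS_Task 5=27, LS_Task 6=32) = 27; LS_Task 3 = 27−5 = 22
LF_Task 2 = LS_Task 6 = 32; LS_Task 2 = 32−7 = 25
LF_Task 1 = min(LS_Task 2=25, LS_Task 3=22, LS_Task 4=13) = 13; LS_Task 1 = 13−13 = 0
Slack_Task 2 = LS_Task 2 − ES_Task 2 = 25 − 13 = 12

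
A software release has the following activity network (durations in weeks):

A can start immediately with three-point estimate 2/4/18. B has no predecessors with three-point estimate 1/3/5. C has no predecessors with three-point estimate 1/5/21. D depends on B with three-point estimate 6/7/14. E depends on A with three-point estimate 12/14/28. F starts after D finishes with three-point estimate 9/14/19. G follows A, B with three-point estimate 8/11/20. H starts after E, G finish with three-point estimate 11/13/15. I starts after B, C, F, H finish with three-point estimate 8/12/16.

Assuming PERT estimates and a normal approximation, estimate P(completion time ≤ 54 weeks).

te_A = (2 + 4·4 + 18)/6 = 36/6 = 6; σ²_A = ((18−2)/6)² = 7.111
te_B = (1 + 4·3 + 5)/6 = 18/6 = 3; σ²_B = ((5−1)/6)² = 0.444
te_C = (1 + 4·5 + 21)/6 = 42/6 = 7; σ²_C = ((21−1)/6)² = 11.111
te_D = (6 + 4·7 + 14)/6 = 48/6 = 8; σ²_D = ((14−6)/6)² = 1.778
te_E = (12 + 4·14 + 28)/6 = 96/6 = 16; σ²_E = ((28−12)/6)² = 7.111
te_F = (9 + 4·14 + 19)/6 = 84/6 = 14; σ²_F = ((19−9)/6)² = 2.778
te_G = (8 + 4·11 + 20)/6 = 72/6 = 12; σ²_G = ((20−8)/6)² = 4.000
te_H = (11 + 4·13 + 15)/6 = 78/6 = 13; σ²_H = ((15−11)/6)² = 0.444
te_I = (8 + 4·12 + 16)/6 = 72/6 = 12; σ²_I = ((16−8)/6)² = 1.778

Forward pass:
ES_A = 0; EF_A = 6
ES_B = 0; EF_B = 3
ES_C = 0; EF_C = 7
ES_D = 3; EF_D = 3+8 = 11
ES_E = 6; EF_E = 6+16 = 22
ES_F = 11; EF_F = 11+14 = 25
ES_G = max(EF_A=6, EF_B=3) = 6; EF_G = 6+12 = 18
ES_H = max(EF_E=22, EF_G=18) = 22; EF_H = 22+13 = 35
ES_I = max(EF_B=3, EF_C=7, EF_F=25, EF_H=35) = 35; EF_I = 35+12 = 47
Expected project duration μ = 47 weeks. Critical path: A → E → H → I.

Variance along critical path = 7.111 + 7.111 + 0.444 + 1.778 = 16.444; σ = √16.444 = 4.055 weeks.
Z = (54 − 47) / 4.055 = 1.726
P(T ≤ 54) = Φ(1.726) ≈ 0.958

0.958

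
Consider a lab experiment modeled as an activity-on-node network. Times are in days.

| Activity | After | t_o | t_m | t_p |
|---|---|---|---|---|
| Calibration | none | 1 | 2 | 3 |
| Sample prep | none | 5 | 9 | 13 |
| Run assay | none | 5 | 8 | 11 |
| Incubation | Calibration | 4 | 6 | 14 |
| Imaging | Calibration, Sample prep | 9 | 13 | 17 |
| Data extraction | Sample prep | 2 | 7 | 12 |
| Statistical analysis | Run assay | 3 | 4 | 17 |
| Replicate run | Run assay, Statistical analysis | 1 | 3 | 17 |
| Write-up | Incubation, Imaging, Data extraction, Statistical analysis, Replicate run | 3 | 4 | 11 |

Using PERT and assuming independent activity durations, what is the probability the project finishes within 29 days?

0.807

te_Calibration = (1 + 4·2 + 3)/6 = 12/6 = 2; σ²_Calibration = ((3−1)/6)² = 0.111
te_Sample prep = (5 + 4·9 + 13)/6 = 54/6 = 9; σ²_Sample prep = ((13−5)/6)² = 1.778
te_Run assay = (5 + 4·8 + 11)/6 = 48/6 = 8; σ²_Run assay = ((11−5)/6)² = 1.000
te_Incubation = (4 + 4·6 + 14)/6 = 42/6 = 7; σ²_Incubation = ((14−4)/6)² = 2.778
te_Imaging = (9 + 4·13 + 17)/6 = 78/6 = 13; σ²_Imaging = ((17−9)/6)² = 1.778
te_Data extraction = (2 + 4·7 + 12)/6 = 42/6 = 7; σ²_Data extraction = ((12−2)/6)² = 2.778
te_Statistical analysis = (3 + 4·4 + 17)/6 = 36/6 = 6; σ²_Statistical analysis = ((17−3)/6)² = 5.444
te_Replicate run = (1 + 4·3 + 17)/6 = 30/6 = 5; σ²_Replicate run = ((17−1)/6)² = 7.111
te_Write-up = (3 + 4·4 + 11)/6 = 30/6 = 5; σ²_Write-up = ((11−3)/6)² = 1.778

Forward pass:
ES_Calibration = 0; EF_Calibration = 2
ES_Sample prep = 0; EF_Sample prep = 9
ES_Run assay = 0; EF_Run assay = 8
ES_Incubation = 2; EF_Incubation = 2+7 = 9
ES_Imaging = max(EF_Calibration=2, EF_Sample prep=9) = 9; EF_Imaging = 9+13 = 22
ES_Data extraction = 9; EF_Data extraction = 9+7 = 16
ES_Statistical analysis = 8; EF_Statistical analysis = 8+6 = 14
ES_Replicate run = max(EF_Run assay=8, EF_Statistical analysis=14) = 14; EF_Replicate run = 14+5 = 19
ES_Write-up = max(EF_Incubation=9, EF_Imaging=22, EF_Data extraction=16, EF_Statistical analysis=14, EF_Replicate run=19) = 22; EF_Write-up = 22+5 = 27
Expected project duration μ = 27 days. Critical path: Sample prep → Imaging → Write-up.

Variance along critical path = 1.778 + 1.778 + 1.778 = 5.333; σ = √5.333 = 2.309 days.
Z = (29 − 27) / 2.309 = 0.866
P(T ≤ 29) = Φ(0.866) ≈ 0.807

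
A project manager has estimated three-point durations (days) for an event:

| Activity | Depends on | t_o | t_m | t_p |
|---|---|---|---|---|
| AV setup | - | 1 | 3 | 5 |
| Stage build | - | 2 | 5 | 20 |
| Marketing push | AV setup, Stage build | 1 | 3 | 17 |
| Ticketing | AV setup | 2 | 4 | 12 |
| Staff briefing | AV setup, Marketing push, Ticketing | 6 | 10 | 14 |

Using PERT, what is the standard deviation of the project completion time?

4.23 days

te_AV setup = (1 + 4·3 + 5)/6 = 18/6 = 3; σ²_AV setup = ((5−1)/6)² = 0.444
te_Stage build = (2 + 4·5 + 20)/6 = 42/6 = 7; σ²_Stage build = ((20−2)/6)² = 9.000
te_Marketing push = (1 + 4·3 + 17)/6 = 30/6 = 5; σ²_Marketing push = ((17−1)/6)² = 7.111
te_Ticketing = (2 + 4·4 + 12)/6 = 30/6 = 5; σ²_Ticketing = ((12−2)/6)² = 2.778
te_Staff briefing = (6 + 4·10 + 14)/6 = 60/6 = 10; σ²_Staff briefing = ((14−6)/6)² = 1.778

Forward pass:
ES_AV setup = 0; EF_AV setup = 3
ES_Stage build = 0; EF_Stage build = 7
ES_Marketing push = max(EF_AV setup=3, EF_Stage build=7) = 7; EF_Marketing push = 7+5 = 12
ES_Ticketing = 3; EF_Ticketing = 3+5 = 8
ES_Staff briefing = max(EF_AV setup=3, EF_Marketing push=12, EF_Ticketing=8) = 12; EF_Staff briefing = 12+10 = 22
Expected project duration μ = 22 days. Critical path: Stage build → Marketing push → Staff briefing.

Variance along critical path = 9.000 + 7.111 + 1.778 = 17.889
σ = √17.889 = 4.230 days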